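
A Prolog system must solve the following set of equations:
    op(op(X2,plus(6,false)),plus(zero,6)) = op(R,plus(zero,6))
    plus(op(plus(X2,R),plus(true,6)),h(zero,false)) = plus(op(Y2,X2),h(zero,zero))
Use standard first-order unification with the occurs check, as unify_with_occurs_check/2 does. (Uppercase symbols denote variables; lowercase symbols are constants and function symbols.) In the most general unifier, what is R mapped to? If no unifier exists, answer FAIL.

FAIL

Decompose op/2: op(X2,plus(6,false)) = R,  plus(zero,6) = plus(zero,6).
Bind R := op(X2,plus(6,false)); substituting into the one remaining equation that mentions R gives: plus(op(plus(X2,op(X2,plus(6,false))),plus(true,6)),h(zero,false)) = plus(op(Y2,X2),h(zero,zero)).
Delete trivial equation plus(zero,6) = plus(zero,6).
Decompose plus/2: op(plus(X2,op(X2,plus(6,false))),plus(true,6)) = op(Y2,X2),  h(zero,false) = h(zero,zero).
Decompose op/2: plus(X2,op(X2,plus(6,false))) = Y2,  plus(true,6) = X2.
Bind Y2 := plus(X2,op(X2,plus(6,false))); no other remaining equation mentions Y2.
Bind X2 := plus(true,6); no other remaining equation mentions X2. Substituting into the earlier bindings gives R := op(plus(true,6),plus(6,false)), Y2 := plus(plus(true,6),op(plus(true,6),plus(6,false))).
Decompose h/2: zero = zero,  false = zero.
Delete trivial equation zero = zero.
Clash: constants false and zero differ; no unifier exists.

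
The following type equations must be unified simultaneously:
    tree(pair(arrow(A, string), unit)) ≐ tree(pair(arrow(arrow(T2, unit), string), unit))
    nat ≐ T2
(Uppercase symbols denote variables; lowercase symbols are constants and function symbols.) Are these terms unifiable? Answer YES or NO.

YES

Decompose tree/1: pair(arrow(A, string), unit) ≐ pair(arrow(arrow(T2, unit), string), unit).
Decompose pair/2: arrow(A, string) ≐ arrow(arrow(T2, unit), string),  unit ≐ unit.
Decompose arrow/2: A ≐ arrow(T2, unit),  string ≐ string.
Bind A := arrow(T2, unit); no other remaining equation mentions A.
Delete trivial equation string ≐ string.
Delete trivial equation unit ≐ unit.
Bind T2 := nat. Substituting into the earlier binding gives A := arrow(nat, unit).
No equations remain and no clash or occurs-check failure arose, so a unifier exists.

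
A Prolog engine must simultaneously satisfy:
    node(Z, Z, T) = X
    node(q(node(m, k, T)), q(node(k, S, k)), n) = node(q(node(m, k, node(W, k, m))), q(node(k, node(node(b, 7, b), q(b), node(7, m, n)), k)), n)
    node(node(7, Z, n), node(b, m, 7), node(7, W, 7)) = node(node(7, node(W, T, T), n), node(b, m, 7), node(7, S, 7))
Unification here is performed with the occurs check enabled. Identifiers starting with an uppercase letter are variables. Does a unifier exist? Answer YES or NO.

YES

Bind X := node(Z, Z, T); no other remaining equation mentions X.
Decompose node/3: q(node(m, k, T)) = q(node(m, k, node(W, k, m))),  q(node(k, S, k)) = q(node(k, node(node(b, 7, b), q(b), node(7, m, n)), k)),  n = n.
Decompose q/1: node(m, k, T) = node(m, k, node(W, k, m)).
Decompose node/3: m = m,  k = k,  T = node(W, k, m).
Delete trivial equation m = m.
Delete trivial equation k = k.
Bind T := node(W, k, m); substituting into the one remaining equation that mentions T gives: node(node(7, Z, n), node(b, m, 7), node(7, W, 7)) = node(node(7, node(W, node(W, k, m), node(W, k, m)), n), node(b, m, 7), node(7, S, 7)). Substituting into the earlier binding gives X := node(Z, Z, node(W, k, m)).
Decompose q/1: node(k, S, k) = node(k, node(node(b, 7, b), q(b), node(7, m, n)), k).
Decompose node/3: k = k,  S = node(node(b, 7, b), q(b), node(7, m, n)),  k = k.
Delete trivial equation k = k.
Bind S := node(node(b, 7, b), q(b), node(7, m, n)); substituting into the one remaining equation that mentions S gives: node(node(7, Z, n), node(b, m, 7), node(7, W, 7)) = node(node(7, node(W, node(W, k, m), node(W, k, m)), n), node(b, m, 7), node(7, node(node(b, 7, b), q(b), node(7, m, n)), 7)).
Delete trivial equation k = k.
Delete trivial equation n = n.
Decompose node/3: node(7, Z, n) = node(7, node(W, node(W, k, m), node(W, k, m)), n),  node(b, m, 7) = node(b, m, 7),  node(7, W, 7) = node(7, node(node(b, 7, b), q(b), node(7, m, n)), 7).
Decompose node/3: 7 = 7,  Z = node(W, node(W, k, m), node(W, k, m)),  n = n.
Delete trivial equation 7 = 7.
Bind Z := node(W, node(W, k, m), node(W, k, m)); no other remaining equation mentions Z. Substituting into the earlier binding gives X := node(node(W, node(W, k, m), node(W, k, m)), node(W, node(W, k, m), node(W, k, m)), node(W, k, m)).
Delete trivial equation n = n.
Delete trivial equation node(b, m, 7) = node(b, m, 7).
Decompose node/3: 7 = 7,  W = node(node(b, 7, b), q(b), node(7, m, n)),  7 = 7.
Delete trivial equation 7 = 7.
Bind W := node(node(b, 7, b), q(b), node(7, m, n)); no other remaining equation mentions W. Substituting into the earlier bindings gives X := node(node(node(node(b, 7, b), q(b), node(7, m, n)), node(node(node(b, 7, b), q(b), node(7, m, n)), k, m), node(node(node(b, 7, b), q(b), node(7, m, n)), k, m)), node(node(node(b, 7, b), q(b), node(7, m, n)), node(node(node(b, 7, b), q(b), node(7, m, n)), k, m), node(node(node(b, 7, b), q(b), node(7, m, n)), k, m)), node(node(node(b, 7, b), q(b), node(7, m, n)), k, m)), T := node(node(node(b, 7, b), q(b), node(7, m, n)), k, m), Z := node(node(node(b, 7, b), q(b), node(7, m, n)), node(node(node(b, 7, b), q(b), node(7, m, n)), k, m), node(node(node(b, 7, b), q(b), node(7, m, n)), k, m)).
Delete trivial equation 7 = 7.
No equations remain and no clash or occurs-check failure arose, so a unifier exists.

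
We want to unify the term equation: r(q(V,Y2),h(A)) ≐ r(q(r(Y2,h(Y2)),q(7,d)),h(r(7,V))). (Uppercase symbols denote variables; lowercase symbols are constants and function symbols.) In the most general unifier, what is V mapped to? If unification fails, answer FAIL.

Decompose r/2: q(V,Y2) ≐ q(r(Y2,h(Y2)),q(7,d)),  h(A) ≐ h(r(7,V)).
Decompose q/2: V ≐ r(Y2,h(Y2)),  Y2 ≐ q(7,d).
Bind V := r(Y2,h(Y2)); substituting into the one remaining equation that mentions V gives: h(A) ≐ h(r(7,r(Y2,h(Y2)))).
Bind Y2 := q(7,d); substituting into the remaining equation gives: h(A) ≐ h(r(7,r(q(7,d),h(q(7,d))))). Substituting into the earlier binding gives V := r(q(7,d),h(q(7,d))).
Decompose h/1: A ≐ r(7,r(q(7,d),h(q(7,d)))).
Bind A := r(7,r(q(7,d),h(q(7,d)))).
MGU = { V := r(q(7,d),h(q(7,d))), Y2 := q(7,d), A := r(7,r(q(7,d),h(q(7,d)))) }, so V := r(q(7,d),h(q(7,d))).

r(q(7,d),h(q(7,d)))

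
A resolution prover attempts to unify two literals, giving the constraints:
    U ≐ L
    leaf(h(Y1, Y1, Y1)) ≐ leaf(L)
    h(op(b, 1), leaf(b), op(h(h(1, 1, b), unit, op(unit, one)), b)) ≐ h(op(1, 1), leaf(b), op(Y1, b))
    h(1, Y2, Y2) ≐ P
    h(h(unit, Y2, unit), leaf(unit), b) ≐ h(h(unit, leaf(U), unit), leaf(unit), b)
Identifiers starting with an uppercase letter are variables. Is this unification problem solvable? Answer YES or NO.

NO

Bind U := L; substituting into the one remaining equation that mentions U gives: h(h(unit, Y2, unit), leaf(unit), b) ≐ h(h(unit, leaf(L), unit), leaf(unit), b).
Decompose leaf/1: h(Y1, Y1, Y1) ≐ L.
Bind L := h(Y1, Y1, Y1); substituting into the one remaining equation that mentions L gives: h(h(unit, Y2, unit), leaf(unit), b) ≐ h(h(unit, leaf(h(Y1, Y1, Y1)), unit), leaf(unit), b). Substituting into the earlier binding gives U := h(Y1, Y1, Y1).
Decompose h/3: op(b, 1) ≐ op(1, 1),  leaf(b) ≐ leaf(b),  op(h(h(1, 1, b), unit, op(unit, one)), b) ≐ op(Y1, b).
Decompose op/2: b ≐ 1,  1 ≐ 1.
Clash: constants b and 1 differ; no unifier exists.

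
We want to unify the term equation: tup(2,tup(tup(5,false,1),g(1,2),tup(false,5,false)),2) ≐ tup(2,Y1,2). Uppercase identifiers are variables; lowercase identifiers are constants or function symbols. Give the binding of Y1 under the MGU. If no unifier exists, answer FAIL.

tup(tup(5,false,1),g(1,2),tup(false,5,false))

Decompose tup/3: 2 ≐ 2,  tup(tup(5,false,1),g(1,2),tup(false,5,false)) ≐ Y1,  2 ≐ 2.
Delete trivial equation 2 ≐ 2.
Bind Y1 := tup(tup(5,false,1),g(1,2),tup(false,5,false)); no other remaining equation mentions Y1.
Delete trivial equation 2 ≐ 2.
MGU = { Y1 := tup(tup(5,false,1),g(1,2),tup(false,5,false)) }, so Y1 := tup(tup(5,false,1),g(1,2),tup(false,5,false)).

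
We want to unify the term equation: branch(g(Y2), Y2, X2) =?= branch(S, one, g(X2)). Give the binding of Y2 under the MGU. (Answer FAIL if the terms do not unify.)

Decompose branch/3: g(Y2) =?= S,  Y2 =?= one,  X2 =?= g(X2).
Bind S := g(Y2); no other remaining equation mentions S.
Bind Y2 := one; no other remaining equation mentions Y2. Substituting into the earlier binding gives S := g(one).
Occurs check fails: X2 occurs in g(X2); the equation X2 =?= g(X2) has no finite solution.

FAIL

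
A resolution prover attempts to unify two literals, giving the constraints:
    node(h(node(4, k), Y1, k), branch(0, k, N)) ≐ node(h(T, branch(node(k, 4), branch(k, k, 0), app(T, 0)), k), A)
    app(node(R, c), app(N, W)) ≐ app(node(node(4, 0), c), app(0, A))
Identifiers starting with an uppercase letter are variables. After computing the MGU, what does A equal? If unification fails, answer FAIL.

Decompose node/2: h(node(4, k), Y1, k) ≐ h(T, branch(node(k, 4), branch(k, k, 0), app(T, 0)), k),  branch(0, k, N) ≐ A.
Decompose h/3: node(4, k) ≐ T,  Y1 ≐ branch(node(k, 4), branch(k, k, 0), app(T, 0)),  k ≐ k.
Bind T := node(4, k); substituting into the one remaining equation that mentions T gives: Y1 ≐ branch(node(k, 4), branch(k, k, 0), app(node(4, k), 0)).
Bind Y1 := branch(node(k, 4), branch(k, k, 0), app(node(4, k), 0)); no other remaining equation mentions Y1.
Delete trivial equation k ≐ k.
Bind A := branch(0, k, N); substituting into the remaining equation gives: app(node(R, c), app(N, W)) ≐ app(node(node(4, 0), c), app(0, branch(0, k, N))).
Decompose app/2: node(R, c) ≐ node(node(4, 0), c),  app(N, W) ≐ app(0, branch(0, k, N)).
Decompose node/2: R ≐ node(4, 0),  c ≐ c.
Bind R := node(4, 0); no other remaining equation mentions R.
Delete trivial equation c ≐ c.
Decompose app/2: N ≐ 0,  W ≐ branch(0, k, N).
Bind N := 0; substituting into the remaining equation gives: W ≐ branch(0, k, 0). Substituting into the earlier binding gives A := branch(0, k, 0).
Bind W := branch(0, k, 0).
MGU = { T -> node(4, k), Y1 -> branch(node(k, 4), branch(k, k, 0), app(node(4, k), 0)), A -> branch(0, k, 0), R -> node(4, 0), N -> 0, W -> branch(0, k, 0) }, so A -> branch(0, k, 0).

branch(0, k, 0)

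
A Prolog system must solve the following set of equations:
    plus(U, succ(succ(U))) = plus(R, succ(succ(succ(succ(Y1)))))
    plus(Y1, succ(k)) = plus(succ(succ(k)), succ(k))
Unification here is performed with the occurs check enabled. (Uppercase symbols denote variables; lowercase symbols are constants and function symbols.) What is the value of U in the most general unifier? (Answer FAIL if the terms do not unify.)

succ(succ(succ(succ(k))))

Decompose plus/2: U = R,  succ(succ(U)) = succ(succ(succ(succ(Y1)))).
Bind U := R; substituting into the one remaining equation that mentions U gives: succ(succ(R)) = succ(succ(succ(succ(Y1)))).
Decompose succ/1: succ(R) = succ(succ(succ(Y1))).
Decompose succ/1: R = succ(succ(Y1)).
Bind R := succ(succ(Y1)); no other remaining equation mentions R. Substituting into the earlier binding gives U := succ(succ(Y1)).
Decompose plus/2: Y1 = succ(succ(k)),  succ(k) = succ(k).
Bind Y1 := succ(succ(k)); no other remaining equation mentions Y1. Substituting into the earlier bindings gives U := succ(succ(succ(succ(k)))), R := succ(succ(succ(succ(k)))).
Delete trivial equation succ(k) = succ(k).
MGU = { U = succ(succ(succ(succ(k)))), R = succ(succ(succ(succ(k)))), Y1 = succ(succ(k)) }, so U = succ(succ(succ(succ(k)))).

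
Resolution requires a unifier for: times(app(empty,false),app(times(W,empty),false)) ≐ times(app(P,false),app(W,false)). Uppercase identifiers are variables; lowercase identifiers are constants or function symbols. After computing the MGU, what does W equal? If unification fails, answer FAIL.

Decompose times/2: app(empty,false) ≐ app(P,false),  app(times(W,empty),false) ≐ app(W,false).
Decompose app/2: empty ≐ P,  false ≐ false.
Bind P := empty; no other remaining equation mentions P.
Delete trivial equation false ≐ false.
Decompose app/2: times(W,empty) ≐ W,  false ≐ false.
Occurs check fails: W occurs in times(W,empty); the equation W ≐ times(W,empty) has no finite solution.

FAIL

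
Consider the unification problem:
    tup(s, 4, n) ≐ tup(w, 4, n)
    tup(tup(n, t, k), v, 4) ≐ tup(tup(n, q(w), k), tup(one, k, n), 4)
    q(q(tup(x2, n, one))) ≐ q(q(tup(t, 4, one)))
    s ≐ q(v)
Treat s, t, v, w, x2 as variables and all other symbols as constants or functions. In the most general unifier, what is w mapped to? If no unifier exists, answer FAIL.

Decompose tup/3: s ≐ w,  4 ≐ 4,  n ≐ n.
Bind s := w; substituting into the one remaining equation that mentions s gives: w ≐ q(v).
Delete trivial equation 4 ≐ 4.
Delete trivial equation n ≐ n.
Decompose tup/3: tup(n, t, k) ≐ tup(n, q(w), k),  v ≐ tup(one, k, n),  4 ≐ 4.
Decompose tup/3: n ≐ n,  t ≐ q(w),  k ≐ k.
Delete trivial equation n ≐ n.
Bind t := q(w); substituting into the one remaining equation that mentions t gives: q(q(tup(x2, n, one))) ≐ q(q(tup(q(w), 4, one))).
Delete trivial equation k ≐ k.
Bind v := tup(one, k, n); substituting into the one remaining equation that mentions v gives: w ≐ q(tup(one, k, n)).
Delete trivial equation 4 ≐ 4.
Decompose q/1: q(tup(x2, n, one)) ≐ q(tup(q(w), 4, one)).
Decompose q/1: tup(x2, n, one) ≐ tup(q(w), 4, one).
Decompose tup/3: x2 ≐ q(w),  n ≐ 4,  one ≐ one.
Bind x2 := q(w); no other remaining equation mentions x2.
Clash: constants n and 4 differ; no unifier exists.

FAIL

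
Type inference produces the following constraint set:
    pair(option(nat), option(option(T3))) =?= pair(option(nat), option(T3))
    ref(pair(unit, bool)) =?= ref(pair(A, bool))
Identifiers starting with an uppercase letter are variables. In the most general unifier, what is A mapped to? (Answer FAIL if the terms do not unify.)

FAIL

Decompose pair/2: option(nat) =?= option(nat),  option(option(T3)) =?= option(T3).
Delete trivial equation option(nat) =?= option(nat).
Decompose option/1: option(T3) =?= T3.
Occurs check fails: T3 occurs in option(T3); the equation T3 =?= option(T3) has no finite solution.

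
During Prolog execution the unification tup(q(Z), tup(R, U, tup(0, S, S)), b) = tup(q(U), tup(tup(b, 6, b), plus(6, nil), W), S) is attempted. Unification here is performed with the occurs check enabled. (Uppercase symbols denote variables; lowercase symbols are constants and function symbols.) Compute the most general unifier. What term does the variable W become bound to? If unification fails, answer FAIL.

Decompose tup/3: q(Z) = q(U),  tup(R, U, tup(0, S, S)) = tup(tup(b, 6, b), plus(6, nil), W),  b = S.
Decompose q/1: Z = U.
Bind Z := U; no other remaining equation mentions Z.
Decompose tup/3: R = tup(b, 6, b),  U = plus(6, nil),  tup(0, S, S) = W.
Bind R := tup(b, 6, b); no other remaining equation mentions R.
Bind U := plus(6, nil); no other remaining equation mentions U. Substituting into the earlier binding gives Z := plus(6, nil).
Bind W := tup(0, S, S); no other remaining equation mentions W.
Bind S := b. Substituting into the earlier binding gives W := tup(0, b, b).
MGU = { Z = plus(6, nil), R = tup(b, 6, b), U = plus(6, nil), W = tup(0, b, b), S = b }, so W = tup(0, b, b).

tup(0, b, b)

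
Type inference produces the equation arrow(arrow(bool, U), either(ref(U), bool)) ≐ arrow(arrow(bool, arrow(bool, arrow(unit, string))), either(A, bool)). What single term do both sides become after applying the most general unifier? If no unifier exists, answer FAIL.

Decompose arrow/2: arrow(bool, U) ≐ arrow(bool, arrow(bool, arrow(unit, string))),  either(ref(U), bool) ≐ either(A, bool).
Decompose arrow/2: bool ≐ bool,  U ≐ arrow(bool, arrow(unit, string)).
Delete trivial equation bool ≐ bool.
Bind U := arrow(bool, arrow(unit, string)); substituting into the remaining equation gives: either(ref(arrow(bool, arrow(unit, string))), bool) ≐ either(A, bool).
Decompose either/2: ref(arrow(bool, arrow(unit, string))) ≐ A,  bool ≐ bool.
Bind A := ref(arrow(bool, arrow(unit, string))); no other remaining equation mentions A.
Delete trivial equation bool ≐ bool.
Applying the MGU to either side gives arrow(arrow(bool, arrow(bool, arrow(unit, string))), either(ref(arrow(bool, arrow(unit, string))), bool)).

arrow(arrow(bool, arrow(bool, arrow(unit, string))), either(ref(arrow(bool, arrow(unit, string))), bool))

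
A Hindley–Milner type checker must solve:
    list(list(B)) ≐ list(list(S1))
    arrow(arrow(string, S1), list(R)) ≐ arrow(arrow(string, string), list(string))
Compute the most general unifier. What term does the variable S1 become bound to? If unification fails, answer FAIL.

string

Decompose list/1: list(B) ≐ list(S1).
Decompose list/1: B ≐ S1.
Bind B := S1; no other remaining equation mentions B.
Decompose arrow/2: arrow(string, S1) ≐ arrow(string, string),  list(R) ≐ list(string).
Decompose arrow/2: string ≐ string,  S1 ≐ string.
Delete trivial equation string ≐ string.
Bind S1 := string; no other remaining equation mentions S1. Substituting into the earlier binding gives B := string.
Decompose list/1: R ≐ string.
Bind R := string.
MGU = { B -> string, S1 -> string, R -> string }, so S1 -> string.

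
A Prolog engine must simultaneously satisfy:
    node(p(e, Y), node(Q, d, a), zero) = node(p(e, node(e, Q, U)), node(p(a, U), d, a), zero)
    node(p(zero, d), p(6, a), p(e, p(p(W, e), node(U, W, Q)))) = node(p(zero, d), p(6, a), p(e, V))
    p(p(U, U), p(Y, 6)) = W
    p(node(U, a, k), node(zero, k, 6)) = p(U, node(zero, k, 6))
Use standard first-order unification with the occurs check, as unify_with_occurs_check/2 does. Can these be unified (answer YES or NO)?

Decompose node/3: p(e, Y) = p(e, node(e, Q, U)),  node(Q, d, a) = node(p(a, U), d, a),  zero = zero.
Decompose p/2: e = e,  Y = node(e, Q, U).
Delete trivial equation e = e.
Bind Y := node(e, Q, U); substituting into the one remaining equation that mentions Y gives: p(p(U, U), p(node(e, Q, U), 6)) = W.
Decompose node/3: Q = p(a, U),  d = d,  a = a.
Bind Q := p(a, U); substituting into the 2 remaining equations that mention Q gives: node(p(zero, d), p(6, a), p(e, p(p(W, e), node(U, W, p(a, U))))) = node(p(zero, d), p(6, a), p(e, V)),  p(p(U, U), p(node(e, p(a, U), U), 6)) = W. Substituting into the earlier binding gives Y := node(e, p(a, U), U).
Delete trivial equation d = d.
Delete trivial equation a = a.
Delete trivial equation zero = zero.
Decompose node/3: p(zero, d) = p(zero, d),  p(6, a) = p(6, a),  p(e, p(p(W, e), node(U, W, p(a, U)))) = p(e, V).
Delete trivial equation p(zero, d) = p(zero, d).
Delete trivial equation p(6, a) = p(6, a).
Decompose p/2: e = e,  p(p(W, e), node(U, W, p(a, U))) = V.
Delete trivial equation e = e.
Bind V := p(p(W, e), node(U, W, p(a, U))); no other remaining equation mentions V.
Bind W := p(p(U, U), p(node(e, p(a, U), U), 6)); no other remaining equation mentions W. Substituting into the earlier binding gives V := p(p(p(p(U, U), p(node(e, p(a, U), U), 6)), e), node(U, p(p(U, U), p(node(e, p(a, U), U), 6)), p(a, U))).
Decompose p/2: node(U, a, k) = U,  node(zero, k, 6) = node(zero, k, 6).
Occurs check fails: U occurs in node(U, a, k); the equation U = node(U, a, k) has no finite solution.

NO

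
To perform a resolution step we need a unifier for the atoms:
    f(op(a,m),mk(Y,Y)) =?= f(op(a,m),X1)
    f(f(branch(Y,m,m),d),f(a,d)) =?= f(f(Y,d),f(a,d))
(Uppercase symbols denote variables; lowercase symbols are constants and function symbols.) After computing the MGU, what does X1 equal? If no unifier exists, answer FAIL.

Decompose f/2: op(a,m) =?= op(a,m),  mk(Y,Y) =?= X1.
Delete trivial equation op(a,m) =?= op(a,m).
Bind X1 := mk(Y,Y); no other remaining equation mentions X1.
Decompose f/2: f(branch(Y,m,m),d) =?= f(Y,d),  f(a,d) =?= f(a,d).
Decompose f/2: branch(Y,m,m) =?= Y,  d =?= d.
Occurs check fails: Y occurs in branch(Y,m,m); the equation Y =?= branch(Y,m,m) has no finite solution.

FAIL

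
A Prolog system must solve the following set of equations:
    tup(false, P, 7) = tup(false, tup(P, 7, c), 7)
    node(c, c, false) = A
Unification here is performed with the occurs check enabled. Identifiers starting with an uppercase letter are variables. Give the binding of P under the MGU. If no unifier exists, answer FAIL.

Decompose tup/3: false = false,  P = tup(P, 7, c),  7 = 7.
Delete trivial equation false = false.
Occurs check fails: P occurs in tup(P, 7, c); the equation P = tup(P, 7, c) has no finite solution.

FAIL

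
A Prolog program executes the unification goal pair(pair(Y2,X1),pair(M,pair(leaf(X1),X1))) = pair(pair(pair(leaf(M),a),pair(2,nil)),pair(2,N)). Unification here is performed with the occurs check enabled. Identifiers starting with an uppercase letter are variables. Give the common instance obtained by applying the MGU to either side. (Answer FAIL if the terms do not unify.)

pair(pair(pair(leaf(2),a),pair(2,nil)),pair(2,pair(leaf(pair(2,nil)),pair(2,nil))))

Decompose pair/2: pair(Y2,X1) = pair(pair(leaf(M),a),pair(2,nil)),  pair(M,pair(leaf(X1),X1)) = pair(2,N).
Decompose pair/2: Y2 = pair(leaf(M),a),  X1 = pair(2,nil).
Bind Y2 := pair(leaf(M),a); no other remaining equation mentions Y2.
Bind X1 := pair(2,nil); substituting into the remaining equation gives: pair(M,pair(leaf(pair(2,nil)),pair(2,nil))) = pair(2,N).
Decompose pair/2: M = 2,  pair(leaf(pair(2,nil)),pair(2,nil)) = N.
Bind M := 2; no other remaining equation mentions M. Substituting into the earlier binding gives Y2 := pair(leaf(2),a).
Bind N := pair(leaf(pair(2,nil)),pair(2,nil)).
Applying the MGU to either side gives pair(pair(pair(leaf(2),a),pair(2,nil)),pair(2,pair(leaf(pair(2,nil)),pair(2,nil)))).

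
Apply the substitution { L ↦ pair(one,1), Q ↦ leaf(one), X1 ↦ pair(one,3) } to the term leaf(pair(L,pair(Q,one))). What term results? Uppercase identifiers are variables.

leaf(pair(pair(one,1),pair(leaf(one),one)))

Replace each occurrence of L with pair(one,1).
Replace each occurrence of Q with leaf(one).
Result: leaf(pair(pair(one,1),pair(leaf(one),one))).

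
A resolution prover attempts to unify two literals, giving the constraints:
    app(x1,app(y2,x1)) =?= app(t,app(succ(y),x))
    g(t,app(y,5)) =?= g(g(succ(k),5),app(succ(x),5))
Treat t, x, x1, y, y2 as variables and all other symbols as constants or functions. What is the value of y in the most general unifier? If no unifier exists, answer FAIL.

Decompose app/2: x1 =?= t,  app(y2,x1) =?= app(succ(y),x).
Bind x1 := t; substituting into the one remaining equation that mentions x1 gives: app(y2,t) =?= app(succ(y),x).
Decompose app/2: y2 =?= succ(y),  t =?= x.
Bind y2 := succ(y); no other remaining equation mentions y2.
Bind t := x; substituting into the remaining equation gives: g(x,app(y,5)) =?= g(g(succ(k),5),app(succ(x),5)). Substituting into the earlier binding gives x1 := x.
Decompose g/2: x =?= g(succ(k),5),  app(y,5) =?= app(succ(x),5).
Bind x := g(succ(k),5); substituting into the remaining equation gives: app(y,5) =?= app(succ(g(succ(k),5)),5). Substituting into the earlier bindings gives x1 := g(succ(k),5), t := g(succ(k),5).
Decompose app/2: y =?= succ(g(succ(k),5)),  5 =?= 5.
Bind y := succ(g(succ(k),5)); no other remaining equation mentions y. Substituting into the earlier binding gives y2 := succ(succ(g(succ(k),5))).
Delete trivial equation 5 =?= 5.
MGU = { x1 := g(succ(k),5), y2 := succ(succ(g(succ(k),5))), t := g(succ(k),5), x := g(succ(k),5), y := succ(g(succ(k),5)) }, so y := succ(g(succ(k),5)).

succ(g(succ(k),5))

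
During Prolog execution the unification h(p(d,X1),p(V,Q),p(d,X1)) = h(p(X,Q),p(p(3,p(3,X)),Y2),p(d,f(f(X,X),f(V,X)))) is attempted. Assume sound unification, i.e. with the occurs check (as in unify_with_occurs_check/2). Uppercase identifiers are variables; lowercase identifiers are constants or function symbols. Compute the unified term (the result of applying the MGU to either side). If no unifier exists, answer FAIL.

h(p(d,f(f(d,d),f(p(3,p(3,d)),d))),p(p(3,p(3,d)),f(f(d,d),f(p(3,p(3,d)),d))),p(d,f(f(d,d),f(p(3,p(3,d)),d))))

Decompose h/3: p(d,X1) = p(X,Q),  p(V,Q) = p(p(3,p(3,X)),Y2),  p(d,X1) = p(d,f(f(X,X),f(V,X))).
Decompose p/2: d = X,  X1 = Q.
Bind X := d; substituting into the 2 remaining equations that mention X gives: p(V,Q) = p(p(3,p(3,d)),Y2),  p(d,X1) = p(d,f(f(d,d),f(V,d))).
Bind X1 := Q; substituting into the one remaining equation that mentions X1 gives: p(d,Q) = p(d,f(f(d,d),f(V,d))).
Decompose p/2: V = p(3,p(3,d)),  Q = Y2.
Bind V := p(3,p(3,d)); substituting into the one remaining equation that mentions V gives: p(d,Q) = p(d,f(f(d,d),f(p(3,p(3,d)),d))).
Bind Q := Y2; substituting into the remaining equation gives: p(d,Y2) = p(d,f(f(d,d),f(p(3,p(3,d)),d))). Substituting into the earlier binding gives X1 := Y2.
Decompose p/2: d = d,  Y2 = f(f(d,d),f(p(3,p(3,d)),d)).
Delete trivial equation d = d.
Bind Y2 := f(f(d,d),f(p(3,p(3,d)),d)). Substituting into the earlier bindings gives X1 := f(f(d,d),f(p(3,p(3,d)),d)), Q := f(f(d,d),f(p(3,p(3,d)),d)).
Applying the MGU to either side gives h(p(d,f(f(d,d),f(p(3,p(3,d)),d))),p(p(3,p(3,d)),f(f(d,d),f(p(3,p(3,d)),d))),p(d,f(f(d,d),f(p(3,p(3,d)),d)))).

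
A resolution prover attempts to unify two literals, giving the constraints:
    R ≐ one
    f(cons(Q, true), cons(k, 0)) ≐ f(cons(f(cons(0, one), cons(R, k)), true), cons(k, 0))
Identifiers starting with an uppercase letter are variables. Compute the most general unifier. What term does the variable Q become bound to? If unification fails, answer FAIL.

Bind R := one; substituting into the remaining equation gives: f(cons(Q, true), cons(k, 0)) ≐ f(cons(f(cons(0, one), cons(one, k)), true), cons(k, 0)).
Decompose f/2: cons(Q, true) ≐ cons(f(cons(0, one), cons(one, k)), true),  cons(k, 0) ≐ cons(k, 0).
Decompose cons/2: Q ≐ f(cons(0, one), cons(one, k)),  true ≐ true.
Bind Q := f(cons(0, one), cons(one, k)); no other remaining equation mentions Q.
Delete trivial equation true ≐ true.
Delete trivial equation cons(k, 0) ≐ cons(k, 0).
MGU = { R := one, Q := f(cons(0, one), cons(one, k)) }, so Q := f(cons(0, one), cons(one, k)).

f(cons(0, one), cons(one, k))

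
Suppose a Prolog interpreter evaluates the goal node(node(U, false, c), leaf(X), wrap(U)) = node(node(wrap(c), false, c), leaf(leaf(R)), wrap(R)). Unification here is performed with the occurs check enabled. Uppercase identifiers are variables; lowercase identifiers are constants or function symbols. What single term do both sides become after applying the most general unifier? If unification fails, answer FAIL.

Decompose node/3: node(U, false, c) = node(wrap(c), false, c),  leaf(X) = leaf(leaf(R)),  wrap(U) = wrap(R).
Decompose node/3: U = wrap(c),  false = false,  c = c.
Bind U := wrap(c); substituting into the one remaining equation that mentions U gives: wrap(wrap(c)) = wrap(R).
Delete trivial equation false = false.
Delete trivial equation c = c.
Decompose leaf/1: X = leaf(R).
Bind X := leaf(R); no other remaining equation mentions X.
Decompose wrap/1: wrap(c) = R.
Bind R := wrap(c). Substituting into the earlier binding gives X := leaf(wrap(c)).
Applying the MGU to either side gives node(node(wrap(c), false, c), leaf(leaf(wrap(c))), wrap(wrap(c))).

node(node(wrap(c), false, c), leaf(leaf(wrap(c))), wrap(wrap(c)))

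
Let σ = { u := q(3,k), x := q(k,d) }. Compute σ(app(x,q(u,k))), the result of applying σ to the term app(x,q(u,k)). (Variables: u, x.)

Replace each occurrence of u with q(3,k).
Replace each occurrence of x with q(k,d).
Result: app(q(k,d),q(q(3,k),k)).

app(q(k,d),q(q(3,k),k))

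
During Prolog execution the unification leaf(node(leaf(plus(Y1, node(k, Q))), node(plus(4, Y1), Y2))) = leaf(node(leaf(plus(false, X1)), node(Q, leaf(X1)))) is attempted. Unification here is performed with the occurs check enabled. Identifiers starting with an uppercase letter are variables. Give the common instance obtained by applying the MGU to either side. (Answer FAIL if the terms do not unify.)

Decompose leaf/1: node(leaf(plus(Y1, node(k, Q))), node(plus(4, Y1), Y2)) = node(leaf(plus(false, X1)), node(Q, leaf(X1))).
Decompose node/2: leaf(plus(Y1, node(k, Q))) = leaf(plus(false, X1)),  node(plus(4, Y1), Y2) = node(Q, leaf(X1)).
Decompose leaf/1: plus(Y1, node(k, Q)) = plus(false, X1).
Decompose plus/2: Y1 = false,  node(k, Q) = X1.
Bind Y1 := false; substituting into the one remaining equation that mentions Y1 gives: node(plus(4, false), Y2) = node(Q, leaf(X1)).
Bind X1 := node(k, Q); substituting into the remaining equation gives: node(plus(4, false), Y2) = node(Q, leaf(node(k, Q))).
Decompose node/2: plus(4, false) = Q,  Y2 = leaf(node(k, Q)).
Bind Q := plus(4, false); substituting into the remaining equation gives: Y2 = leaf(node(k, plus(4, false))). Substituting into the earlier binding gives X1 := node(k, plus(4, false)).
Bind Y2 := leaf(node(k, plus(4, false))).
Applying the MGU to either side gives leaf(node(leaf(plus(false, node(k, plus(4, false)))), node(plus(4, false), leaf(node(k, plus(4, false)))))).

leaf(node(leaf(plus(false, node(k, plus(4, false)))), node(plus(4, false), leaf(node(k, plus(4, false))))))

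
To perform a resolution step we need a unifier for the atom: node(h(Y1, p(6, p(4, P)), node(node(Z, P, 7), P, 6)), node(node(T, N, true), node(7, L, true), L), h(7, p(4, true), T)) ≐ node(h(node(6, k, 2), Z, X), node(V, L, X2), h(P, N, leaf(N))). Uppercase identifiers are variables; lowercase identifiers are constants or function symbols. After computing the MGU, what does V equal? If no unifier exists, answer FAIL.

Decompose node/3: h(Y1, p(6, p(4, P)), node(node(Z, P, 7), P, 6)) ≐ h(node(6, k, 2), Z, X),  node(node(T, N, true), node(7, L, true), L) ≐ node(V, L, X2),  h(7, p(4, true), T) ≐ h(P, N, leaf(N)).
Decompose h/3: Y1 ≐ node(6, k, 2),  p(6, p(4, P)) ≐ Z,  node(node(Z, P, 7), P, 6) ≐ X.
Bind Y1 := node(6, k, 2); no other remaining equation mentions Y1.
Bind Z := p(6, p(4, P)); substituting into the one remaining equation that mentions Z gives: node(node(p(6, p(4, P)), P, 7), P, 6) ≐ X.
Bind X := node(node(p(6, p(4, P)), P, 7), P, 6); no other remaining equation mentions X.
Decompose node/3: node(T, N, true) ≐ V,  node(7, L, true) ≐ L,  L ≐ X2.
Bind V := node(T, N, true); no other remaining equation mentions V.
Occurs check fails: L occurs in node(7, L, true); the equation L ≐ node(7, L, true) has no finite solution.

FAIL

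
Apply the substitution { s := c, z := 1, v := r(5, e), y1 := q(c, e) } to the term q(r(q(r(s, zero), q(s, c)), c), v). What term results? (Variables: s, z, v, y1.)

q(r(q(r(c, zero), q(c, c)), c), r(5, e))

Replace each occurrence of s with c.
Replace each occurrence of v with r(5, e).
Result: q(r(q(r(c, zero), q(c, c)), c), r(5, e)).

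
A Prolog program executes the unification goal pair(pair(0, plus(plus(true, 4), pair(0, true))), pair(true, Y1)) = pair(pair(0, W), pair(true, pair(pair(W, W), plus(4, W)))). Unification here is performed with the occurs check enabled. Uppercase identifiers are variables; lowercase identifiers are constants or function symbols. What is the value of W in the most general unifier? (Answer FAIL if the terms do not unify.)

plus(plus(true, 4), pair(0, true))

Decompose pair/2: pair(0, plus(plus(true, 4), pair(0, true))) = pair(0, W),  pair(true, Y1) = pair(true, pair(pair(W, W), plus(4, W))).
Decompose pair/2: 0 = 0,  plus(plus(true, 4), pair(0, true)) = W.
Delete trivial equation 0 = 0.
Bind W := plus(plus(true, 4), pair(0, true)); substituting into the remaining equation gives: pair(true, Y1) = pair(true, pair(pair(plus(plus(true, 4), pair(0, true)), plus(plus(true, 4), pair(0, true))), plus(4, plus(plus(true, 4), pair(0, true))))).
Decompose pair/2: true = true,  Y1 = pair(pair(plus(plus(true, 4), pair(0, true)), plus(plus(true, 4), pair(0, true))), plus(4, plus(plus(true, 4), pair(0, true)))).
Delete trivial equation true = true.
Bind Y1 := pair(pair(plus(plus(true, 4), pair(0, true)), plus(plus(true, 4), pair(0, true))), plus(4, plus(plus(true, 4), pair(0, true)))).
MGU = { W -> plus(plus(true, 4), pair(0, true)), Y1 -> pair(pair(plus(plus(true, 4), pair(0, true)), plus(plus(true, 4), pair(0, true))), plus(4, plus(plus(true, 4), pair(0, true)))) }, so W -> plus(plus(true, 4), pair(0, true)).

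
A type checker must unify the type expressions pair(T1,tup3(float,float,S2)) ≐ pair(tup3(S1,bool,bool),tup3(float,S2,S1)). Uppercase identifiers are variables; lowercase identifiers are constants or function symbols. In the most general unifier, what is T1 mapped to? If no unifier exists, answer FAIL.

Decompose pair/2: T1 ≐ tup3(S1,bool,bool),  tup3(float,float,S2) ≐ tup3(float,S2,S1).
Bind T1 := tup3(S1,bool,bool); no other remaining equation mentions T1.
Decompose tup3/3: float ≐ float,  float ≐ S2,  S2 ≐ S1.
Delete trivial equation float ≐ float.
Bind S2 := float; substituting into the remaining equation gives: float ≐ S1.
Bind S1 := float. Substituting into the earlier binding gives T1 := tup3(float,bool,bool).
MGU = { T1 -> tup3(float,bool,bool), S2 -> float, S1 -> float }, so T1 -> tup3(float,bool,bool).

tup3(float,bool,bool)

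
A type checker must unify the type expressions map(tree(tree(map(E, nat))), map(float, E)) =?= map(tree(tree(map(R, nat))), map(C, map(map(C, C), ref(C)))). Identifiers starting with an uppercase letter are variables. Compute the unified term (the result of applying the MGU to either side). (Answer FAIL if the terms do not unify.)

Decompose map/2: tree(tree(map(E, nat))) =?= tree(tree(map(R, nat))),  map(float, E) =?= map(C, map(map(C, C), ref(C))).
Decompose tree/1: tree(map(E, nat)) =?= tree(map(R, nat)).
Decompose tree/1: map(E, nat) =?= map(R, nat).
Decompose map/2: E =?= R,  nat =?= nat.
Bind E := R; substituting into the one remaining equation that mentions E gives: map(float, R) =?= map(C, map(map(C, C), ref(C))).
Delete trivial equation nat =?= nat.
Decompose map/2: float =?= C,  R =?= map(map(C, C), ref(C)).
Bind C := float; substituting into the remaining equation gives: R =?= map(map(float, float), ref(float)).
Bind R := map(map(float, float), ref(float)). Substituting into the earlier binding gives E := map(map(float, float), ref(float)).
Applying the MGU to either side gives map(tree(tree(map(map(map(float, float), ref(float)), nat))), map(float, map(map(float, float), ref(float)))).

map(tree(tree(map(map(map(float, float), ref(float)), nat))), map(float, map(map(float, float), ref(float))))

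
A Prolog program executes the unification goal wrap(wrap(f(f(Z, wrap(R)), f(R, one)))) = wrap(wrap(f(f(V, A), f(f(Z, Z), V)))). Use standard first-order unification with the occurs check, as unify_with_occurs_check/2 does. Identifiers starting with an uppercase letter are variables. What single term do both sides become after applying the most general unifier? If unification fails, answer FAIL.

wrap(wrap(f(f(one, wrap(f(one, one))), f(f(one, one), one))))

Decompose wrap/1: wrap(f(f(Z, wrap(R)), f(R, one))) = wrap(f(f(V, A), f(f(Z, Z), V))).
Decompose wrap/1: f(f(Z, wrap(R)), f(R, one)) = f(f(V, A), f(f(Z, Z), V)).
Decompose f/2: f(Z, wrap(R)) = f(V, A),  f(R, one) = f(f(Z, Z), V).
Decompose f/2: Z = V,  wrap(R) = A.
Bind Z := V; substituting into the one remaining equation that mentions Z gives: f(R, one) = f(f(V, V), V).
Bind A := wrap(R); no other remaining equation mentions A.
Decompose f/2: R = f(V, V),  one = V.
Bind R := f(V, V); no other remaining equation mentions R. Substituting into the earlier binding gives A := wrap(f(V, V)).
Bind V := one. Substituting into the earlier bindings gives Z := one, A := wrap(f(one, one)), R := f(one, one).
Applying the MGU to either side gives wrap(wrap(f(f(one, wrap(f(one, one))), f(f(one, one), one)))).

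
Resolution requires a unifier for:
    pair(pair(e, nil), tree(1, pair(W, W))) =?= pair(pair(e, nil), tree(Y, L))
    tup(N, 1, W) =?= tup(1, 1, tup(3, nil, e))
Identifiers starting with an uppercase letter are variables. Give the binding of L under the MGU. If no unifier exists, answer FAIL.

Decompose pair/2: pair(e, nil) =?= pair(e, nil),  tree(1, pair(W, W)) =?= tree(Y, L).
Delete trivial equation pair(e, nil) =?= pair(e, nil).
Decompose tree/2: 1 =?= Y,  pair(W, W) =?= L.
Bind Y := 1; no other remaining equation mentions Y.
Bind L := pair(W, W); no other remaining equation mentions L.
Decompose tup/3: N =?= 1,  1 =?= 1,  W =?= tup(3, nil, e).
Bind N := 1; no other remaining equation mentions N.
Delete trivial equation 1 =?= 1.
Bind W := tup(3, nil, e). Substituting into the earlier binding gives L := pair(tup(3, nil, e), tup(3, nil, e)).
MGU = { Y -> 1, L -> pair(tup(3, nil, e), tup(3, nil, e)), N -> 1, W -> tup(3, nil, e) }, so L -> pair(tup(3, nil, e), tup(3, nil, e)).

pair(tup(3, nil, e), tup(3, nil, e))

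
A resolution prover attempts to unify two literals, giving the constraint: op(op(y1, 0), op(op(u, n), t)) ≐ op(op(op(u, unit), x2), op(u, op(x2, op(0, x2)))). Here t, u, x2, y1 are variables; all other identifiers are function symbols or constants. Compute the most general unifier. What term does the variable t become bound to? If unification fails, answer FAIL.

Decompose op/2: op(y1, 0) ≐ op(op(u, unit), x2),  op(op(u, n), t) ≐ op(u, op(x2, op(0, x2))).
Decompose op/2: y1 ≐ op(u, unit),  0 ≐ x2.
Bind y1 := op(u, unit); no other remaining equation mentions y1.
Bind x2 := 0; substituting into the remaining equation gives: op(op(u, n), t) ≐ op(u, op(0, op(0, 0))).
Decompose op/2: op(u, n) ≐ u,  t ≐ op(0, op(0, 0)).
Occurs check fails: u occurs in op(u, n); the equation u ≐ op(u, n) has no finite solution.

FAIL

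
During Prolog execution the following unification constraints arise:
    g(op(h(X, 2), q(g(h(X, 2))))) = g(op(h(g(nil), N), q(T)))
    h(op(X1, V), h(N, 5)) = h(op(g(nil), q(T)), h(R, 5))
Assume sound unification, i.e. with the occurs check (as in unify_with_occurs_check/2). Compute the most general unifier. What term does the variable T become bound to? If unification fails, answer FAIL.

Decompose g/1: op(h(X, 2), q(g(h(X, 2)))) = op(h(g(nil), N), q(T)).
Decompose op/2: h(X, 2) = h(g(nil), N),  q(g(h(X, 2))) = q(T).
Decompose h/2: X = g(nil),  2 = N.
Bind X := g(nil); substituting into the one remaining equation that mentions X gives: q(g(h(g(nil), 2))) = q(T).
Bind N := 2; substituting into the one remaining equation that mentions N gives: h(op(X1, V), h(2, 5)) = h(op(g(nil), q(T)), h(R, 5)).
Decompose q/1: g(h(g(nil), 2)) = T.
Bind T := g(h(g(nil), 2)); substituting into the remaining equation gives: h(op(X1, V), h(2, 5)) = h(op(g(nil), q(g(h(g(nil), 2)))), h(R, 5)).
Decompose h/2: op(X1, V) = op(g(nil), q(g(h(g(nil), 2)))),  h(2, 5) = h(R, 5).
Decompose op/2: X1 = g(nil),  V = q(g(h(g(nil), 2))).
Bind X1 := g(nil); no other remaining equation mentions X1.
Bind V := q(g(h(g(nil), 2))); no other remaining equation mentions V.
Decompose h/2: 2 = R,  5 = 5.
Bind R := 2; no other remaining equation mentions R.
Delete trivial equation 5 = 5.
MGU = { X ↦ g(nil), N ↦ 2, T ↦ g(h(g(nil), 2)), X1 ↦ g(nil), V ↦ q(g(h(g(nil), 2))), R ↦ 2 }, so T ↦ g(h(g(nil), 2)).

g(h(g(nil), 2))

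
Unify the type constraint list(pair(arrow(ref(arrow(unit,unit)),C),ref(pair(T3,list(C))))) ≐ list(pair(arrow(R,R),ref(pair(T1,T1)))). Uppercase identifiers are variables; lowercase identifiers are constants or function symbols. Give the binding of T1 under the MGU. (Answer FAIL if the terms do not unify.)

Decompose list/1: pair(arrow(ref(arrow(unit,unit)),C),ref(pair(T3,list(C)))) ≐ pair(arrow(R,R),ref(pair(T1,T1))).
Decompose pair/2: arrow(ref(arrow(unit,unit)),C) ≐ arrow(R,R),  ref(pair(T3,list(C))) ≐ ref(pair(T1,T1)).
Decompose arrow/2: ref(arrow(unit,unit)) ≐ R,  C ≐ R.
Bind R := ref(arrow(unit,unit)); substituting into the one remaining equation that mentions R gives: C ≐ ref(arrow(unit,unit)).
Bind C := ref(arrow(unit,unit)); substituting into the remaining equation gives: ref(pair(T3,list(ref(arrow(unit,unit))))) ≐ ref(pair(T1,T1)).
Decompose ref/1: pair(T3,list(ref(arrow(unit,unit)))) ≐ pair(T1,T1).
Decompose pair/2: T3 ≐ T1,  list(ref(arrow(unit,unit))) ≐ T1.
Bind T3 := T1; no other remaining equation mentions T3.
Bind T1 := list(ref(arrow(unit,unit))). Substituting into the earlier binding gives T3 := list(ref(arrow(unit,unit))).
MGU = { R -> ref(arrow(unit,unit)), C -> ref(arrow(unit,unit)), T3 -> list(ref(arrow(unit,unit))), T1 -> list(ref(arrow(unit,unit))) }, so T1 -> list(ref(arrow(unit,unit))).

list(ref(arrow(unit,unit)))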